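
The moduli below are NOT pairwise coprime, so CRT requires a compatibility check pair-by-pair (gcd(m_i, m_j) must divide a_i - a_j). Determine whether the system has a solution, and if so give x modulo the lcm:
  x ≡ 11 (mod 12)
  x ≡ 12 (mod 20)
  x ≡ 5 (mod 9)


Moduli 12, 20, 9 are not pairwise coprime, so CRT works modulo lcm(m_i) when all pairwise compatibility conditions hold.
Pairwise compatibility: gcd(m_i, m_j) must divide a_i - a_j for every pair.
Merge one congruence at a time:
  Start: x ≡ 11 (mod 12).
  Combine with x ≡ 12 (mod 20): gcd(12, 20) = 4, and 12 - 11 = 1 is NOT divisible by 4.
    ⇒ system is inconsistent (no integer solution).

No solution (the system is inconsistent).


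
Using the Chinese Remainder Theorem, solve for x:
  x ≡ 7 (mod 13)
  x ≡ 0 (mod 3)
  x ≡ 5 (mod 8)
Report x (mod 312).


Moduli 13, 3, 8 are pairwise coprime; by CRT there is a unique solution modulo M = 13 · 3 · 8 = 312.
Solve pairwise, accumulating the modulus:
  Start with x ≡ 7 (mod 13).
  Combine with x ≡ 0 (mod 3): since gcd(13, 3) = 1, we get a unique residue mod 39.
    Write x = 7 + 13·t and substitute into x ≡ 0 (mod 3): 13·t ≡ 0 − 7 = -7 (mod 3).
    Reduce coefficients mod 3: 1·t ≡ 2 (mod 3).
    So t ≡ 2 (mod 3).
    Then x = 7 + 13·2 = 33, valid modulo lcm(13, 3) = 39: x ≡ 33 (mod 39).
  Combine with x ≡ 5 (mod 8): since gcd(39, 8) = 1, we get a unique residue mod 312.
    Write x = 33 + 39·t and substitute into x ≡ 5 (mod 8): 39·t ≡ 5 − 33 = -28 (mod 8).
    Reduce coefficients mod 8: 7·t ≡ 4 (mod 8).
    The inverse of 7 mod 8 is 7 (since 7·7 = 49 = 6·8 + 1), so t ≡ 7·4 = 28 ≡ 4 (mod 8).
    Then x = 33 + 39·4 = 189, valid modulo lcm(39, 8) = 312: x ≡ 189 (mod 312).
Verify: 189 mod 13 = 7 ✓, 189 mod 3 = 0 ✓, 189 mod 8 = 5 ✓.

x ≡ 189 (mod 312).


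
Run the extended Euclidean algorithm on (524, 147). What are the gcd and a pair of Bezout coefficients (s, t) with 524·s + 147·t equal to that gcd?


Euclidean algorithm on (524, 147) — divide until remainder is 0:
  524 = 3 · 147 + 83
  147 = 1 · 83 + 64
  83 = 1 · 64 + 19
  64 = 3 · 19 + 7
  19 = 2 · 7 + 5
  7 = 1 · 5 + 2
  5 = 2 · 2 + 1
  2 = 2 · 1 + 0
gcd(524, 147) = 1.
Track Bezout coefficients alongside the remainders: start with r₀ = 524 = a·1 + b·0 (s = 1, t = 0) and r₁ = 147 = a·0 + b·1 (s = 0, t = 1); each new remainder r_{k+1} = r_{k-1} − q_k·r_k inherits s_{k+1} = s_{k-1} − q_k·s_k, t_{k+1} = t_{k-1} − q_k·t_k, so r_k = a·s_k + b·t_k at every step:
  q = 3: r = 83, s = 1 − 3·0 = 1, t = 0 − 3·1 = -3  (check: 524·1 + 147·(-3) = 83)
  q = 1: r = 64, s = 0 − 1·1 = -1, t = 1 − 1·(-3) = 4  (check: 524·(-1) + 147·4 = 64)
  q = 1: r = 19, s = 1 − 1·(-1) = 2, t = -3 − 1·4 = -7  (check: 524·2 + 147·(-7) = 19)
  q = 3: r = 7, s = -1 − 3·2 = -7, t = 4 − 3·(-7) = 25  (check: 524·(-7) + 147·25 = 7)
  q = 2: r = 5, s = 2 − 2·(-7) = 16, t = -7 − 2·25 = -57  (check: 524·16 + 147·(-57) = 5)
  q = 1: r = 2, s = -7 − 1·16 = -23, t = 25 − 1·(-57) = 82  (check: 524·(-23) + 147·82 = 2)
  q = 2: r = 1, s = 16 − 2·(-23) = 62, t = -57 − 2·82 = -221  (check: 524·62 + 147·(-221) = 1)
The row with r = 1 (the gcd) gives the Bezout coefficients s = 62, t = -221.
Result: 524 · (62) + 147 · (-221) = 1.

gcd(524, 147) = 1; s = 62, t = -221 (check: 524·62 + 147·(-221) = 1).


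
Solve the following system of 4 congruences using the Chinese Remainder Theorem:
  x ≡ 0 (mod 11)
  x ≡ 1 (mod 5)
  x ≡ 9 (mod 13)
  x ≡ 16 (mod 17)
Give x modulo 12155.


Product of moduli M = 11 · 5 · 13 · 17 = 12155.
Merge one congruence at a time:
  Start: x ≡ 0 (mod 11).
  Combine with x ≡ 1 (mod 5); new modulus lcm = 55.
    Write x = 0 + 11·t and substitute into x ≡ 1 (mod 5): 11·t ≡ 1 − 0 = 1 (mod 5).
    Reduce coefficients mod 5: 1·t ≡ 1 (mod 5).
    So t ≡ 1 (mod 5).
    Then x = 0 + 11·1 = 11, valid modulo lcm(11, 5) = 55: x ≡ 11 (mod 55).
  Combine with x ≡ 9 (mod 13); new modulus lcm = 715.
    Write x = 11 + 55·t and substitute into x ≡ 9 (mod 13): 55·t ≡ 9 − 11 = -2 (mod 13).
    Reduce coefficients mod 13: 3·t ≡ 11 (mod 13).
    The inverse of 3 mod 13 is 9 (since 3·9 = 27 = 2·13 + 1), so t ≡ 9·11 = 99 ≡ 8 (mod 13).
    Then x = 11 + 55·8 = 451, valid modulo lcm(55, 13) = 715: x ≡ 451 (mod 715).
  Combine with x ≡ 16 (mod 17); new modulus lcm = 12155.
    Write x = 451 + 715·t and substitute into x ≡ 16 (mod 17): 715·t ≡ 16 − 451 = -435 (mod 17).
    Reduce coefficients mod 17: 1·t ≡ 7 (mod 17).
    So t ≡ 7 (mod 17).
    Then x = 451 + 715·7 = 5456, valid modulo lcm(715, 17) = 12155: x ≡ 5456 (mod 12155).
Verify against each original: 5456 mod 11 = 0, 5456 mod 5 = 1, 5456 mod 13 = 9, 5456 mod 17 = 16.

x ≡ 5456 (mod 12155).


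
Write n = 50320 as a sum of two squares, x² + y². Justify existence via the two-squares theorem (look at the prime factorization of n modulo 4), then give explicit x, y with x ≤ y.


Step 1: Factor n = 50320 = 2^4 · 5 · 17 · 37.
Step 2: Check the mod-4 condition on each prime factor: 2 = 2 (special); 5 ≡ 1 (mod 4), exponent 1; 17 ≡ 1 (mod 4), exponent 1; 37 ≡ 1 (mod 4), exponent 1.
All primes ≡ 3 (mod 4) appear to even exponent (or don't appear), so by the two-squares theorem n IS expressible as a sum of two squares.
Step 3: Build a representation. Group n = k² · m with k = 4 and m = 5 · 17 · 37 = 3145 (a product of primes ≡ 1 (mod 4)); a representation of m scales to one of n via (k·x)² + (k·y)² = k²(x² + y²). Each prime p ≡ 1 (mod 4) is itself a sum of two squares; find a² by testing p − a² for a perfect square:
  5: 5 − 1² = 4 = 2² ⇒ 5 = 1² + 2².
  17: 17 − 1² = 16 = 4² ⇒ 17 = 1² + 4².
  37: 37 − 1² = 36 = 6² ⇒ 37 = 1² + 6².
  Combine using the Brahmagupta–Fibonacci identity (a² + b²)(c² + d²) = (ac − bd)² + (ad + bc)² = (ac + bd)² + (ad − bc)²:
  5 · 17 = 85: from (1² + 2²)(1² + 4²), take (1·1 − 2·4, 1·4 + 2·1) = (1 − 8, 4 + 2) = (-7, 6); dropping signs (only squares matter) gives (7, 6); check 7² + 6² = 49 + 36 = 85 ✓.
  85 · 37 = 3145: from (7² + 6²)(1² + 6²), take (7·1 − 6·6, 7·6 + 6·1) = (7 − 36, 42 + 6) = (-29, 48); dropping signs (only squares matter) gives (29, 48); check 29² + 48² = 841 + 2304 = 3145 ✓.
  Scale by k = 4: (4·29, 4·48) = (116, 192).
Step 4: Order so x ≤ y and verify: 116² + 192² = 13456 + 36864 = 50320 = n. ✓

n = 50320 = 116² + 192² (one valid representation with x ≤ y).


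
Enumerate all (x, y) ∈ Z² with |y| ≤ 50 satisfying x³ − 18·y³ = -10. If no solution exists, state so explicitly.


The equation is x³ - 18y³ = -10. For fixed y, x³ = 18·y³ − 10, so a solution requires the RHS to be a perfect cube.
Strategy: iterate y from -50 to 50, compute RHS = 18·y³ − 10, and check whether it is a (positive or negative) perfect cube.
Check small values of y:
  y = 0: RHS = -10 is not a perfect cube.
  y = 1: RHS = 8 = (2)³ ⇒ x = 2 works.
  y = -1: RHS = -28 is not a perfect cube.
  y = 2: RHS = 134 is not a perfect cube.
  y = -2: RHS = -154 is not a perfect cube.
  y = 3: RHS = 476 is not a perfect cube.
  y = -3: RHS = -496 is not a perfect cube.
Continuing the search up to |y| = 50 finds no further solutions beyond those listed.
Collected solutions: (2, 1).

Solutions (with |y| ≤ 50): (2, 1).


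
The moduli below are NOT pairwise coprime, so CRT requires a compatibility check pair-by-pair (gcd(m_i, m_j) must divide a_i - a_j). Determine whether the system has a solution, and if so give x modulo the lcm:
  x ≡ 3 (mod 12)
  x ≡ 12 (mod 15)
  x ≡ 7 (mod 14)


Moduli 12, 15, 14 are not pairwise coprime, so CRT works modulo lcm(m_i) when all pairwise compatibility conditions hold.
Pairwise compatibility: gcd(m_i, m_j) must divide a_i - a_j for every pair.
Merge one congruence at a time:
  Start: x ≡ 3 (mod 12).
  Combine with x ≡ 12 (mod 15): gcd(12, 15) = 3; 12 - 3 = 9, which IS divisible by 3, so compatible.
    Write x = 3 + 12·t and substitute into x ≡ 12 (mod 15): 12·t ≡ 12 − 3 = 9 (mod 15).
    Divide the congruence (and modulus) by g = 3: 4·t ≡ 3 (mod 5).
    The inverse of 4 mod 5 is 4 (since 4·4 = 16 = 3·5 + 1), so t ≡ 4·3 = 12 ≡ 2 (mod 5).
    Then x = 3 + 12·2 = 27, valid modulo lcm(12, 15) = 60: x ≡ 27 (mod 60).
  Combine with x ≡ 7 (mod 14): gcd(60, 14) = 2; 7 - 27 = -20, which IS divisible by 2, so compatible.
    Write x = 27 + 60·t and substitute into x ≡ 7 (mod 14): 60·t ≡ 7 − 27 = -20 (mod 14).
    Divide the congruence (and modulus) by g = 2: 30·t ≡ -10 (mod 7).
    Reduce coefficients mod 7: 2·t ≡ 4 (mod 7).
    The inverse of 2 mod 7 is 4 (since 2·4 = 8 = 1·7 + 1), so t ≡ 4·4 = 16 ≡ 2 (mod 7).
    Then x = 27 + 60·2 = 147, valid modulo lcm(60, 14) = 420: x ≡ 147 (mod 420).
Verify: 147 mod 12 = 3, 147 mod 15 = 12, 147 mod 14 = 7.

x ≡ 147 (mod 420).


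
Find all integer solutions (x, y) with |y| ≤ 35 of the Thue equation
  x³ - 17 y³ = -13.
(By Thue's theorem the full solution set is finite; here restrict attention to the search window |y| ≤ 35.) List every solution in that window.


The equation is x³ - 17y³ = -13. For fixed y, x³ = 17·y³ − 13, so a solution requires the RHS to be a perfect cube.
Strategy: iterate y from -35 to 35, compute RHS = 17·y³ − 13, and check whether it is a (positive or negative) perfect cube.
Check small values of y:
  y = 0: RHS = -13 is not a perfect cube.
  y = 1: RHS = 4 is not a perfect cube.
  y = -1: RHS = -30 is not a perfect cube.
  y = 2: RHS = 123 is not a perfect cube.
  y = -2: RHS = -149 is not a perfect cube.
  y = 3: RHS = 446 is not a perfect cube.
  y = -3: RHS = -472 is not a perfect cube.
Continuing the search up to |y| = 35 finds no solutions either.
No (x, y) in the scanned range satisfies the equation.

No integer solutions with |y| ≤ 35.


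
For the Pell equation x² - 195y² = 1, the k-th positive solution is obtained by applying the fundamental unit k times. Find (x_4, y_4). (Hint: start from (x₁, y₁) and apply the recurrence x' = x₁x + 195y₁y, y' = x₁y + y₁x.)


Step 1: Find the fundamental solution (x₁, y₁) of x² - 195y² = 1.
  Expand √195 as a continued fraction. a₀ = ⌊√195⌋ = 13; iterate m_{k+1} = d_k·a_k − m_k, d_{k+1} = (195 − m_{k+1}²)/d_k, a_{k+1} = ⌊(a₀ + m_{k+1})/d_{k+1}⌋ (starting m₀ = 0, d₀ = 1), with convergents p_k = a_k·p_{k-1} + p_{k-2}, q_k = a_k·q_{k-1} + q_{k-2} (p₋₁ = 1, q₋₁ = 0):
  k = 0: a₀ = 13; p₀/q₀ = 13/1; p₀² − 195·q₀² = 169 − 195 = -26.
  k = 1: m = 13, d = 26, a = ⌊(13 + 13)/26⌋ = 1; p/q = (1·13 + 1)/(1·1 + 0) = 14/1; p² − 195·q² = 196 − 195 = 1.
  The first convergent with p² − 195·q² = 1 gives the fundamental solution (x₁, y₁) = (14, 1).
Step 2: Apply the recurrence (x_{n+1}, y_{n+1}) = (x₁x_n + 195y₁y_n, x₁y_n + y₁x_n) repeatedly.
  From (x_1, y_1) = (14, 1): x_2 = 14·14 + 195·1·1 = 391; y_2 = 14·1 + 1·14 = 28.
  From (x_2, y_2) = (391, 28): x_3 = 14·391 + 195·1·28 = 10934; y_3 = 14·28 + 1·391 = 783.
  From (x_3, y_3) = (10934, 783): x_4 = 14·10934 + 195·1·783 = 305761; y_4 = 14·783 + 1·10934 = 21896.
Step 3: Verify x_4² - 195·y_4² = 93489789121 - 93489789120 = 1 (should be 1). ✓

(x_1, y_1) = (14, 1); (x_4, y_4) = (305761, 21896).


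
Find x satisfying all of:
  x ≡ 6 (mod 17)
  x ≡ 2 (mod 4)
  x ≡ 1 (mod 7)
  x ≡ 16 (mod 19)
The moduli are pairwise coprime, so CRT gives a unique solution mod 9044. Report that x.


Product of moduli M = 17 · 4 · 7 · 19 = 9044.
Merge one congruence at a time:
  Start: x ≡ 6 (mod 17).
  Combine with x ≡ 2 (mod 4); new modulus lcm = 68.
    Write x = 6 + 17·t and substitute into x ≡ 2 (mod 4): 17·t ≡ 2 − 6 = -4 (mod 4).
    Reduce coefficients mod 4: 1·t ≡ 0 (mod 4).
    So t ≡ 0 (mod 4).
    Then x = 6 + 17·0 = 6, valid modulo lcm(17, 4) = 68: x ≡ 6 (mod 68).
  Combine with x ≡ 1 (mod 7); new modulus lcm = 476.
    Write x = 6 + 68·t and substitute into x ≡ 1 (mod 7): 68·t ≡ 1 − 6 = -5 (mod 7).
    Reduce coefficients mod 7: 5·t ≡ 2 (mod 7).
    The inverse of 5 mod 7 is 3 (since 5·3 = 15 = 2·7 + 1), so t ≡ 3·2 = 6 ≡ 6 (mod 7).
    Then x = 6 + 68·6 = 414, valid modulo lcm(68, 7) = 476: x ≡ 414 (mod 476).
  Combine with x ≡ 16 (mod 19); new modulus lcm = 9044.
    Write x = 414 + 476·t and substitute into x ≡ 16 (mod 19): 476·t ≡ 16 − 414 = -398 (mod 19).
    Reduce coefficients mod 19: 1·t ≡ 1 (mod 19).
    So t ≡ 1 (mod 19).
    Then x = 414 + 476·1 = 890, valid modulo lcm(476, 19) = 9044: x ≡ 890 (mod 9044).
Verify against each original: 890 mod 17 = 6, 890 mod 4 = 2, 890 mod 7 = 1, 890 mod 19 = 16.

x ≡ 890 (mod 9044).


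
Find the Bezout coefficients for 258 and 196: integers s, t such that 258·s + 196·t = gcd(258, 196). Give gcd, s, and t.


Euclidean algorithm on (258, 196) — divide until remainder is 0:
  258 = 1 · 196 + 62
  196 = 3 · 62 + 10
  62 = 6 · 10 + 2
  10 = 5 · 2 + 0
gcd(258, 196) = 2.
Track Bezout coefficients alongside the remainders: start with r₀ = 258 = a·1 + b·0 (s = 1, t = 0) and r₁ = 196 = a·0 + b·1 (s = 0, t = 1); each new remainder r_{k+1} = r_{k-1} − q_k·r_k inherits s_{k+1} = s_{k-1} − q_k·s_k, t_{k+1} = t_{k-1} − q_k·t_k, so r_k = a·s_k + b·t_k at every step:
  q = 1: r = 62, s = 1 − 1·0 = 1, t = 0 − 1·1 = -1  (check: 258·1 + 196·(-1) = 62)
  q = 3: r = 10, s = 0 − 3·1 = -3, t = 1 − 3·(-1) = 4  (check: 258·(-3) + 196·4 = 10)
  q = 6: r = 2, s = 1 − 6·(-3) = 19, t = -1 − 6·4 = -25  (check: 258·19 + 196·(-25) = 2)
The row with r = 2 (the gcd) gives the Bezout coefficients s = 19, t = -25.
Result: 258 · (19) + 196 · (-25) = 2.

gcd(258, 196) = 2; s = 19, t = -25 (check: 258·19 + 196·(-25) = 2).


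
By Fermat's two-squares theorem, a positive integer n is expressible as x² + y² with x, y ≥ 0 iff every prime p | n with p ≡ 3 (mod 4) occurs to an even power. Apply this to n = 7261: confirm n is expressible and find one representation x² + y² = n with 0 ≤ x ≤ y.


Step 1: Factor n = 7261 = 53 · 137.
Step 2: Check the mod-4 condition on each prime factor: 53 ≡ 1 (mod 4), exponent 1; 137 ≡ 1 (mod 4), exponent 1.
All primes ≡ 3 (mod 4) appear to even exponent (or don't appear), so by the two-squares theorem n IS expressible as a sum of two squares.
Step 3: Build a representation. Here n = 53 · 137 is a product of primes ≡ 1 (mod 4). Each prime p ≡ 1 (mod 4) is itself a sum of two squares; find a² by testing p − a² for a perfect square:
  53: 53 − 1² = 52, 53 − 2² = 49 = 7² ⇒ 53 = 2² + 7².
  137: 137 − 1² = 136, 137 − 2² = 133, 137 − 3² = 128, 137 − 4² = 121 = 11² ⇒ 137 = 4² + 11².
  Combine using the Brahmagupta–Fibonacci identity (a² + b²)(c² + d²) = (ac − bd)² + (ad + bc)² = (ac + bd)² + (ad − bc)²:
  53 · 137 = 7261: from (2² + 7²)(4² + 11²), take (2·4 − 7·11, 2·11 + 7·4) = (8 − 77, 22 + 28) = (-69, 50); dropping signs (only squares matter) gives (69, 50); check 69² + 50² = 4761 + 2500 = 7261 ✓.
Step 4: Order so x ≤ y and verify: 50² + 69² = 2500 + 4761 = 7261 = n. ✓

n = 7261 = 50² + 69² (one valid representation with x ≤ y).


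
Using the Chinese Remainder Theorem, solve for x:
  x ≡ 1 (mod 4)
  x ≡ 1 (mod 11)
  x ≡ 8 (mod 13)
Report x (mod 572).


Moduli 4, 11, 13 are pairwise coprime; by CRT there is a unique solution modulo M = 4 · 11 · 13 = 572.
Solve pairwise, accumulating the modulus:
  Start with x ≡ 1 (mod 4).
  Combine with x ≡ 1 (mod 11): since gcd(4, 11) = 1, we get a unique residue mod 44.
    Write x = 1 + 4·t and substitute into x ≡ 1 (mod 11): 4·t ≡ 1 − 1 = 0 (mod 11).
    The inverse of 4 mod 11 is 3 (since 4·3 = 12 = 1·11 + 1), so t ≡ 3·0 = 0 ≡ 0 (mod 11).
    Then x = 1 + 4·0 = 1, valid modulo lcm(4, 11) = 44: x ≡ 1 (mod 44).
  Combine with x ≡ 8 (mod 13): since gcd(44, 13) = 1, we get a unique residue mod 572.
    Write x = 1 + 44·t and substitute into x ≡ 8 (mod 13): 44·t ≡ 8 − 1 = 7 (mod 13).
    Reduce coefficients mod 13: 5·t ≡ 7 (mod 13).
    The inverse of 5 mod 13 is 8 (since 5·8 = 40 = 3·13 + 1), so t ≡ 8·7 = 56 ≡ 4 (mod 13).
    Then x = 1 + 44·4 = 177, valid modulo lcm(44, 13) = 572: x ≡ 177 (mod 572).
Verify: 177 mod 4 = 1 ✓, 177 mod 11 = 1 ✓, 177 mod 13 = 8 ✓.

x ≡ 177 (mod 572).


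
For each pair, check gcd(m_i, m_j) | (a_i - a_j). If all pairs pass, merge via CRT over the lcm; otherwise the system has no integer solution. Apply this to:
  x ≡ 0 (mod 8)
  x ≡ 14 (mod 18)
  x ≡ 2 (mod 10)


Moduli 8, 18, 10 are not pairwise coprime, so CRT works modulo lcm(m_i) when all pairwise compatibility conditions hold.
Pairwise compatibility: gcd(m_i, m_j) must divide a_i - a_j for every pair.
Merge one congruence at a time:
  Start: x ≡ 0 (mod 8).
  Combine with x ≡ 14 (mod 18): gcd(8, 18) = 2; 14 - 0 = 14, which IS divisible by 2, so compatible.
    Write x = 0 + 8·t and substitute into x ≡ 14 (mod 18): 8·t ≡ 14 − 0 = 14 (mod 18).
    Divide the congruence (and modulus) by g = 2: 4·t ≡ 7 (mod 9).
    The inverse of 4 mod 9 is 7 (since 4·7 = 28 = 3·9 + 1), so t ≡ 7·7 = 49 ≡ 4 (mod 9).
    Then x = 0 + 8·4 = 32, valid modulo lcm(8, 18) = 72: x ≡ 32 (mod 72).
  Combine with x ≡ 2 (mod 10): gcd(72, 10) = 2; 2 - 32 = -30, which IS divisible by 2, so compatible.
    Write x = 32 + 72·t and substitute into x ≡ 2 (mod 10): 72·t ≡ 2 − 32 = -30 (mod 10).
    Divide the congruence (and modulus) by g = 2: 36·t ≡ -15 (mod 5).
    Reduce coefficients mod 5: 1·t ≡ 0 (mod 5).
    So t ≡ 0 (mod 5).
    Then x = 32 + 72·0 = 32, valid modulo lcm(72, 10) = 360: x ≡ 32 (mod 360).
Verify: 32 mod 8 = 0, 32 mod 18 = 14, 32 mod 10 = 2.

x ≡ 32 (mod 360).


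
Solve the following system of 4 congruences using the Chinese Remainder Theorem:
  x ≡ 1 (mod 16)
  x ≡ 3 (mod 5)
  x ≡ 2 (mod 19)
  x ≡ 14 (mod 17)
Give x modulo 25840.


Product of moduli M = 16 · 5 · 19 · 17 = 25840.
Merge one congruence at a time:
  Start: x ≡ 1 (mod 16).
  Combine with x ≡ 3 (mod 5); new modulus lcm = 80.
    Write x = 1 + 16·t and substitute into x ≡ 3 (mod 5): 16·t ≡ 3 − 1 = 2 (mod 5).
    Reduce coefficients mod 5: 1·t ≡ 2 (mod 5).
    So t ≡ 2 (mod 5).
    Then x = 1 + 16·2 = 33, valid modulo lcm(16, 5) = 80: x ≡ 33 (mod 80).
  Combine with x ≡ 2 (mod 19); new modulus lcm = 1520.
    Write x = 33 + 80·t and substitute into x ≡ 2 (mod 19): 80·t ≡ 2 − 33 = -31 (mod 19).
    Reduce coefficients mod 19: 4·t ≡ 7 (mod 19).
    The inverse of 4 mod 19 is 5 (since 4·5 = 20 = 1·19 + 1), so t ≡ 5·7 = 35 ≡ 16 (mod 19).
    Then x = 33 + 80·16 = 1313, valid modulo lcm(80, 19) = 1520: x ≡ 1313 (mod 1520).
  Combine with x ≡ 14 (mod 17); new modulus lcm = 25840.
    Write x = 1313 + 1520·t and substitute into x ≡ 14 (mod 17): 1520·t ≡ 14 − 1313 = -1299 (mod 17).
    Reduce coefficients mod 17: 7·t ≡ 10 (mod 17).
    The inverse of 7 mod 17 is 5 (since 7·5 = 35 = 2·17 + 1), so t ≡ 5·10 = 50 ≡ 16 (mod 17).
    Then x = 1313 + 1520·16 = 25633, valid modulo lcm(1520, 17) = 25840: x ≡ 25633 (mod 25840).
Verify against each original: 25633 mod 16 = 1, 25633 mod 5 = 3, 25633 mod 19 = 2, 25633 mod 17 = 14.

x ≡ 25633 (mod 25840).


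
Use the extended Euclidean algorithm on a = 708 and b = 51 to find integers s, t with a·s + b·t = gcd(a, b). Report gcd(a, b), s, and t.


Euclidean algorithm on (708, 51) — divide until remainder is 0:
  708 = 13 · 51 + 45
  51 = 1 · 45 + 6
  45 = 7 · 6 + 3
  6 = 2 · 3 + 0
gcd(708, 51) = 3.
Track Bezout coefficients alongside the remainders: start with r₀ = 708 = a·1 + b·0 (s = 1, t = 0) and r₁ = 51 = a·0 + b·1 (s = 0, t = 1); each new remainder r_{k+1} = r_{k-1} − q_k·r_k inherits s_{k+1} = s_{k-1} − q_k·s_k, t_{k+1} = t_{k-1} − q_k·t_k, so r_k = a·s_k + b·t_k at every step:
  q = 13: r = 45, s = 1 − 13·0 = 1, t = 0 − 13·1 = -13  (check: 708·1 + 51·(-13) = 45)
  q = 1: r = 6, s = 0 − 1·1 = -1, t = 1 − 1·(-13) = 14  (check: 708·(-1) + 51·14 = 6)
  q = 7: r = 3, s = 1 − 7·(-1) = 8, t = -13 − 7·14 = -111  (check: 708·8 + 51·(-111) = 3)
The row with r = 3 (the gcd) gives the Bezout coefficients s = 8, t = -111.
Result: 708 · (8) + 51 · (-111) = 3.

gcd(708, 51) = 3; s = 8, t = -111 (check: 708·8 + 51·(-111) = 3).


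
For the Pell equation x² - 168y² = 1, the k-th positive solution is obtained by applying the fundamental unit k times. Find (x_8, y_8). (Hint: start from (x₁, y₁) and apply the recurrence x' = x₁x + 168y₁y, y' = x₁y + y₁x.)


Step 1: Find the fundamental solution (x₁, y₁) of x² - 168y² = 1.
  Expand √168 as a continued fraction. a₀ = ⌊√168⌋ = 12; iterate m_{k+1} = d_k·a_k − m_k, d_{k+1} = (168 − m_{k+1}²)/d_k, a_{k+1} = ⌊(a₀ + m_{k+1})/d_{k+1}⌋ (starting m₀ = 0, d₀ = 1), with convergents p_k = a_k·p_{k-1} + p_{k-2}, q_k = a_k·q_{k-1} + q_{k-2} (p₋₁ = 1, q₋₁ = 0):
  k = 0: a₀ = 12; p₀/q₀ = 12/1; p₀² − 168·q₀² = 144 − 168 = -24.
  k = 1: m = 12, d = 24, a = ⌊(12 + 12)/24⌋ = 1; p/q = (1·12 + 1)/(1·1 + 0) = 13/1; p² − 168·q² = 169 − 168 = 1.
  The first convergent with p² − 168·q² = 1 gives the fundamental solution (x₁, y₁) = (13, 1).
Step 2: Apply the recurrence (x_{n+1}, y_{n+1}) = (x₁x_n + 168y₁y_n, x₁y_n + y₁x_n) repeatedly.
  From (x_1, y_1) = (13, 1): x_2 = 13·13 + 168·1·1 = 337; y_2 = 13·1 + 1·13 = 26.
  From (x_2, y_2) = (337, 26): x_3 = 13·337 + 168·1·26 = 8749; y_3 = 13·26 + 1·337 = 675.
  From (x_3, y_3) = (8749, 675): x_4 = 13·8749 + 168·1·675 = 227137; y_4 = 13·675 + 1·8749 = 17524.
  From (x_4, y_4) = (227137, 17524): x_5 = 13·227137 + 168·1·17524 = 5896813; y_5 = 13·17524 + 1·227137 = 454949.
  From (x_5, y_5) = (5896813, 454949): x_6 = 13·5896813 + 168·1·454949 = 153090001; y_6 = 13·454949 + 1·5896813 = 11811150.
  From (x_6, y_6) = (153090001, 11811150): x_7 = 13·153090001 + 168·1·11811150 = 3974443213; y_7 = 13·11811150 + 1·153090001 = 306634951.
  From (x_7, y_7) = (3974443213, 306634951): x_8 = 13·3974443213 + 168·1·306634951 = 103182433537; y_8 = 13·306634951 + 1·3974443213 = 7960697576.
Step 3: Verify x_8² - 168·y_8² = 10646614590617422330369 - 10646614590617422330368 = 1 (should be 1). ✓

(x_1, y_1) = (13, 1); (x_8, y_8) = (103182433537, 7960697576).


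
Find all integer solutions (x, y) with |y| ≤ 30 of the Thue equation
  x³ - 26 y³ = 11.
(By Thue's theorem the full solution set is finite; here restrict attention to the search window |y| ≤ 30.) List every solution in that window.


The equation is x³ - 26y³ = 11. For fixed y, x³ = 26·y³ + 11, so a solution requires the RHS to be a perfect cube.
Strategy: iterate y from -30 to 30, compute RHS = 26·y³ + 11, and check whether it is a (positive or negative) perfect cube.
Check small values of y:
  y = 0: RHS = 11 is not a perfect cube.
  y = 1: RHS = 37 is not a perfect cube.
  y = -1: RHS = -15 is not a perfect cube.
  y = 2: RHS = 219 is not a perfect cube.
  y = -2: RHS = -197 is not a perfect cube.
  y = 3: RHS = 713 is not a perfect cube.
  y = -3: RHS = -691 is not a perfect cube.
Continuing the search up to |y| = 30 finds no solutions either.
No (x, y) in the scanned range satisfies the equation.

No integer solutions with |y| ≤ 30.


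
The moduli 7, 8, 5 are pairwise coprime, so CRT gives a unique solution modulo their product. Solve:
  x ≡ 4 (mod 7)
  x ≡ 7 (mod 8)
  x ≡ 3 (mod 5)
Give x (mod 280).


Moduli 7, 8, 5 are pairwise coprime; by CRT there is a unique solution modulo M = 7 · 8 · 5 = 280.
Solve pairwise, accumulating the modulus:
  Start with x ≡ 4 (mod 7).
  Combine with x ≡ 7 (mod 8): since gcd(7, 8) = 1, we get a unique residue mod 56.
    Write x = 4 + 7·t and substitute into x ≡ 7 (mod 8): 7·t ≡ 7 − 4 = 3 (mod 8).
    The inverse of 7 mod 8 is 7 (since 7·7 = 49 = 6·8 + 1), so t ≡ 7·3 = 21 ≡ 5 (mod 8).
    Then x = 4 + 7·5 = 39, valid modulo lcm(7, 8) = 56: x ≡ 39 (mod 56).
  Combine with x ≡ 3 (mod 5): since gcd(56, 5) = 1, we get a unique residue mod 280.
    Write x = 39 + 56·t and substitute into x ≡ 3 (mod 5): 56·t ≡ 3 − 39 = -36 (mod 5).
    Reduce coefficients mod 5: 1·t ≡ 4 (mod 5).
    So t ≡ 4 (mod 5).
    Then x = 39 + 56·4 = 263, valid modulo lcm(56, 5) = 280: x ≡ 263 (mod 280).
Verify: 263 mod 7 = 4 ✓, 263 mod 8 = 7 ✓, 263 mod 5 = 3 ✓.

x ≡ 263 (mod 280).


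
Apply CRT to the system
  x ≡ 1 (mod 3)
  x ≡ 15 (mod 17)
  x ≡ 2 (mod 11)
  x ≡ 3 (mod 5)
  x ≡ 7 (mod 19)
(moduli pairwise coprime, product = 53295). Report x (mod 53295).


Product of moduli M = 3 · 17 · 11 · 5 · 19 = 53295.
Merge one congruence at a time:
  Start: x ≡ 1 (mod 3).
  Combine with x ≡ 15 (mod 17); new modulus lcm = 51.
    Write x = 1 + 3·t and substitute into x ≡ 15 (mod 17): 3·t ≡ 15 − 1 = 14 (mod 17).
    The inverse of 3 mod 17 is 6 (since 3·6 = 18 = 1·17 + 1), so t ≡ 6·14 = 84 ≡ 16 (mod 17).
    Then x = 1 + 3·16 = 49, valid modulo lcm(3, 17) = 51: x ≡ 49 (mod 51).
  Combine with x ≡ 2 (mod 11); new modulus lcm = 561.
    Write x = 49 + 51·t and substitute into x ≡ 2 (mod 11): 51·t ≡ 2 − 49 = -47 (mod 11).
    Reduce coefficients mod 11: 7·t ≡ 8 (mod 11).
    The inverse of 7 mod 11 is 8 (since 7·8 = 56 = 5·11 + 1), so t ≡ 8·8 = 64 ≡ 9 (mod 11).
    Then x = 49 + 51·9 = 508, valid modulo lcm(51, 11) = 561: x ≡ 508 (mod 561).
  Combine with x ≡ 3 (mod 5); new modulus lcm = 2805.
    Write x = 508 + 561·t and substitute into x ≡ 3 (mod 5): 561·t ≡ 3 − 508 = -505 (mod 5).
    Reduce coefficients mod 5: 1·t ≡ 0 (mod 5).
    So t ≡ 0 (mod 5).
    Then x = 508 + 561·0 = 508, valid modulo lcm(561, 5) = 2805: x ≡ 508 (mod 2805).
  Combine with x ≡ 7 (mod 19); new modulus lcm = 53295.
    Write x = 508 + 2805·t and substitute into x ≡ 7 (mod 19): 2805·t ≡ 7 − 508 = -501 (mod 19).
    Reduce coefficients mod 19: 12·t ≡ 12 (mod 19).
    The inverse of 12 mod 19 is 8 (since 12·8 = 96 = 5·19 + 1), so t ≡ 8·12 = 96 ≡ 1 (mod 19).
    Then x = 508 + 2805·1 = 3313, valid modulo lcm(2805, 19) = 53295: x ≡ 3313 (mod 53295).
Verify against each original: 3313 mod 3 = 1, 3313 mod 17 = 15, 3313 mod 11 = 2, 3313 mod 5 = 3, 3313 mod 19 = 7.

x ≡ 3313 (mod 53295).


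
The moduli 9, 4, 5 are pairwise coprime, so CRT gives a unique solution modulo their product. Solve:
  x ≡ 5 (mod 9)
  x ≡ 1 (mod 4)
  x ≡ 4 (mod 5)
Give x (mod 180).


Moduli 9, 4, 5 are pairwise coprime; by CRT there is a unique solution modulo M = 9 · 4 · 5 = 180.
Solve pairwise, accumulating the modulus:
  Start with x ≡ 5 (mod 9).
  Combine with x ≡ 1 (mod 4): since gcd(9, 4) = 1, we get a unique residue mod 36.
    Write x = 5 + 9·t and substitute into x ≡ 1 (mod 4): 9·t ≡ 1 − 5 = -4 (mod 4).
    Reduce coefficients mod 4: 1·t ≡ 0 (mod 4).
    So t ≡ 0 (mod 4).
    Then x = 5 + 9·0 = 5, valid modulo lcm(9, 4) = 36: x ≡ 5 (mod 36).
  Combine with x ≡ 4 (mod 5): since gcd(36, 5) = 1, we get a unique residue mod 180.
    Write x = 5 + 36·t and substitute into x ≡ 4 (mod 5): 36·t ≡ 4 − 5 = -1 (mod 5).
    Reduce coefficients mod 5: 1·t ≡ 4 (mod 5).
    So t ≡ 4 (mod 5).
    Then x = 5 + 36·4 = 149, valid modulo lcm(36, 5) = 180: x ≡ 149 (mod 180).
Verify: 149 mod 9 = 5 ✓, 149 mod 4 = 1 ✓, 149 mod 5 = 4 ✓.

x ≡ 149 (mod 180).


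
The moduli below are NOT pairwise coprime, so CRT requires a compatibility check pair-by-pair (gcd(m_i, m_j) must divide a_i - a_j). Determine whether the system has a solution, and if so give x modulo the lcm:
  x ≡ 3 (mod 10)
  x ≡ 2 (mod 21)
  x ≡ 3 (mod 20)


Moduli 10, 21, 20 are not pairwise coprime, so CRT works modulo lcm(m_i) when all pairwise compatibility conditions hold.
Pairwise compatibility: gcd(m_i, m_j) must divide a_i - a_j for every pair.
Merge one congruence at a time:
  Start: x ≡ 3 (mod 10).
  Combine with x ≡ 2 (mod 21): gcd(10, 21) = 1; 2 - 3 = -1, which IS divisible by 1, so compatible.
    Write x = 3 + 10·t and substitute into x ≡ 2 (mod 21): 10·t ≡ 2 − 3 = -1 (mod 21).
    Reduce coefficients mod 21: 10·t ≡ 20 (mod 21).
    The inverse of 10 mod 21 is 19 (since 10·19 = 190 = 9·21 + 1), so t ≡ 19·20 = 380 ≡ 2 (mod 21).
    Then x = 3 + 10·2 = 23, valid modulo lcm(10, 21) = 210: x ≡ 23 (mod 210).
  Combine with x ≡ 3 (mod 20): gcd(210, 20) = 10; 3 - 23 = -20, which IS divisible by 10, so compatible.
    Write x = 23 + 210·t and substitute into x ≡ 3 (mod 20): 210·t ≡ 3 − 23 = -20 (mod 20).
    Divide the congruence (and modulus) by g = 10: 21·t ≡ -2 (mod 2).
    Reduce coefficients mod 2: 1·t ≡ 0 (mod 2).
    So t ≡ 0 (mod 2).
    Then x = 23 + 210·0 = 23, valid modulo lcm(210, 20) = 420: x ≡ 23 (mod 420).
Verify: 23 mod 10 = 3, 23 mod 21 = 2, 23 mod 20 = 3.

x ≡ 23 (mod 420).


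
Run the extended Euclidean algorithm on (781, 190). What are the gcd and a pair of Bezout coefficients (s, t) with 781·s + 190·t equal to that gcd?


Euclidean algorithm on (781, 190) — divide until remainder is 0:
  781 = 4 · 190 + 21
  190 = 9 · 21 + 1
  21 = 21 · 1 + 0
gcd(781, 190) = 1.
Track Bezout coefficients alongside the remainders: start with r₀ = 781 = a·1 + b·0 (s = 1, t = 0) and r₁ = 190 = a·0 + b·1 (s = 0, t = 1); each new remainder r_{k+1} = r_{k-1} − q_k·r_k inherits s_{k+1} = s_{k-1} − q_k·s_k, t_{k+1} = t_{k-1} − q_k·t_k, so r_k = a·s_k + b·t_k at every step:
  q = 4: r = 21, s = 1 − 4·0 = 1, t = 0 − 4·1 = -4  (check: 781·1 + 190·(-4) = 21)
  q = 9: r = 1, s = 0 − 9·1 = -9, t = 1 − 9·(-4) = 37  (check: 781·(-9) + 190·37 = 1)
The row with r = 1 (the gcd) gives the Bezout coefficients s = -9, t = 37.
Result: 781 · (-9) + 190 · (37) = 1.

gcd(781, 190) = 1; s = -9, t = 37 (check: 781·(-9) + 190·37 = 1).


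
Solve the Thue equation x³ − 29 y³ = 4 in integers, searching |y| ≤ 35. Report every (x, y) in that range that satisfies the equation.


The equation is x³ - 29y³ = 4. For fixed y, x³ = 29·y³ + 4, so a solution requires the RHS to be a perfect cube.
Strategy: iterate y from -35 to 35, compute RHS = 29·y³ + 4, and check whether it is a (positive or negative) perfect cube.
Check small values of y:
  y = 0: RHS = 4 is not a perfect cube.
  y = 1: RHS = 33 is not a perfect cube.
  y = -1: RHS = -25 is not a perfect cube.
  y = 2: RHS = 236 is not a perfect cube.
  y = -2: RHS = -228 is not a perfect cube.
  y = 3: RHS = 787 is not a perfect cube.
  y = -3: RHS = -779 is not a perfect cube.
Continuing the search up to |y| = 35 finds no solutions either.
No (x, y) in the scanned range satisfies the equation.

No integer solutions with |y| ≤ 35.


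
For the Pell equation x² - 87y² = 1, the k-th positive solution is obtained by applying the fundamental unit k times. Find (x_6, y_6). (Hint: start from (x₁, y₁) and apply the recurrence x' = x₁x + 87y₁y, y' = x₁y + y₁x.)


Step 1: Find the fundamental solution (x₁, y₁) of x² - 87y² = 1.
  Expand √87 as a continued fraction. a₀ = ⌊√87⌋ = 9; iterate m_{k+1} = d_k·a_k − m_k, d_{k+1} = (87 − m_{k+1}²)/d_k, a_{k+1} = ⌊(a₀ + m_{k+1})/d_{k+1}⌋ (starting m₀ = 0, d₀ = 1), with convergents p_k = a_k·p_{k-1} + p_{k-2}, q_k = a_k·q_{k-1} + q_{k-2} (p₋₁ = 1, q₋₁ = 0):
  k = 0: a₀ = 9; p₀/q₀ = 9/1; p₀² − 87·q₀² = 81 − 87 = -6.
  k = 1: m = 9, d = 6, a = ⌊(9 + 9)/6⌋ = 3; p/q = (3·9 + 1)/(3·1 + 0) = 28/3; p² − 87·q² = 784 − 783 = 1.
  The first convergent with p² − 87·q² = 1 gives the fundamental solution (x₁, y₁) = (28, 3).
Step 2: Apply the recurrence (x_{n+1}, y_{n+1}) = (x₁x_n + 87y₁y_n, x₁y_n + y₁x_n) repeatedly.
  From (x_1, y_1) = (28, 3): x_2 = 28·28 + 87·3·3 = 1567; y_2 = 28·3 + 3·28 = 168.
  From (x_2, y_2) = (1567, 168): x_3 = 28·1567 + 87·3·168 = 87724; y_3 = 28·168 + 3·1567 = 9405.
  From (x_3, y_3) = (87724, 9405): x_4 = 28·87724 + 87·3·9405 = 4910977; y_4 = 28·9405 + 3·87724 = 526512.
  From (x_4, y_4) = (4910977, 526512): x_5 = 28·4910977 + 87·3·526512 = 274926988; y_5 = 28·526512 + 3·4910977 = 29475267.
  From (x_5, y_5) = (274926988, 29475267): x_6 = 28·274926988 + 87·3·29475267 = 15391000351; y_6 = 28·29475267 + 3·274926988 = 1650088440.
Step 3: Verify x_6² - 87·y_6² = 236882891804482123201 - 236882891804482123200 = 1 (should be 1). ✓

(x_1, y_1) = (28, 3); (x_6, y_6) = (15391000351, 1650088440).


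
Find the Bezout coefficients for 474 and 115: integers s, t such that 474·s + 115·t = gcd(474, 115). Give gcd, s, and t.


Euclidean algorithm on (474, 115) — divide until remainder is 0:
  474 = 4 · 115 + 14
  115 = 8 · 14 + 3
  14 = 4 · 3 + 2
  3 = 1 · 2 + 1
  2 = 2 · 1 + 0
gcd(474, 115) = 1.
Track Bezout coefficients alongside the remainders: start with r₀ = 474 = a·1 + b·0 (s = 1, t = 0) and r₁ = 115 = a·0 + b·1 (s = 0, t = 1); each new remainder r_{k+1} = r_{k-1} − q_k·r_k inherits s_{k+1} = s_{k-1} − q_k·s_k, t_{k+1} = t_{k-1} − q_k·t_k, so r_k = a·s_k + b·t_k at every step:
  q = 4: r = 14, s = 1 − 4·0 = 1, t = 0 − 4·1 = -4  (check: 474·1 + 115·(-4) = 14)
  q = 8: r = 3, s = 0 − 8·1 = -8, t = 1 − 8·(-4) = 33  (check: 474·(-8) + 115·33 = 3)
  q = 4: r = 2, s = 1 − 4·(-8) = 33, t = -4 − 4·33 = -136  (check: 474·33 + 115·(-136) = 2)
  q = 1: r = 1, s = -8 − 1·33 = -41, t = 33 − 1·(-136) = 169  (check: 474·(-41) + 115·169 = 1)
The row with r = 1 (the gcd) gives the Bezout coefficients s = -41, t = 169.
Result: 474 · (-41) + 115 · (169) = 1.

gcd(474, 115) = 1; s = -41, t = 169 (check: 474·(-41) + 115·169 = 1).


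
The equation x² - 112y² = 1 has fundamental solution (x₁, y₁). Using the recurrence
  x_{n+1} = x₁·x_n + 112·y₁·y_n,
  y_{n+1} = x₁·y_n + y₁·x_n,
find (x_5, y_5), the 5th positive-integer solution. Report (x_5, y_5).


Step 1: Find the fundamental solution (x₁, y₁) of x² - 112y² = 1.
  Expand √112 as a continued fraction. a₀ = ⌊√112⌋ = 10; iterate m_{k+1} = d_k·a_k − m_k, d_{k+1} = (112 − m_{k+1}²)/d_k, a_{k+1} = ⌊(a₀ + m_{k+1})/d_{k+1}⌋ (starting m₀ = 0, d₀ = 1), with convergents p_k = a_k·p_{k-1} + p_{k-2}, q_k = a_k·q_{k-1} + q_{k-2} (p₋₁ = 1, q₋₁ = 0):
  k = 0: a₀ = 10; p₀/q₀ = 10/1; p₀² − 112·q₀² = 100 − 112 = -12.
  k = 1: m = 10, d = 12, a = ⌊(10 + 10)/12⌋ = 1; p/q = (1·10 + 1)/(1·1 + 0) = 11/1; p² − 112·q² = 121 − 112 = 9.
  k = 2: m = 2, d = 9, a = ⌊(10 + 2)/9⌋ = 1; p/q = (1·11 + 10)/(1·1 + 1) = 21/2; p² − 112·q² = 441 − 448 = -7.
  k = 3: m = 7, d = 7, a = ⌊(10 + 7)/7⌋ = 2; p/q = (2·21 + 11)/(2·2 + 1) = 53/5; p² − 112·q² = 2809 − 2800 = 9.
  k = 4: m = 7, d = 9, a = ⌊(10 + 7)/9⌋ = 1; p/q = (1·53 + 21)/(1·5 + 2) = 74/7; p² − 112·q² = 5476 − 5488 = -12.
  k = 5: m = 2, d = 12, a = ⌊(10 + 2)/12⌋ = 1; p/q = (1·74 + 53)/(1·7 + 5) = 127/12; p² − 112·q² = 16129 − 16128 = 1.
  The first convergent with p² − 112·q² = 1 gives the fundamental solution (x₁, y₁) = (127, 12).
Step 2: Apply the recurrence (x_{n+1}, y_{n+1}) = (x₁x_n + 112y₁y_n, x₁y_n + y₁x_n) repeatedly.
  From (x_1, y_1) = (127, 12): x_2 = 127·127 + 112·12·12 = 32257; y_2 = 127·12 + 12·127 = 3048.
  From (x_2, y_2) = (32257, 3048): x_3 = 127·32257 + 112·12·3048 = 8193151; y_3 = 127·3048 + 12·32257 = 774180.
  From (x_3, y_3) = (8193151, 774180): x_4 = 127·8193151 + 112·12·774180 = 2081028097; y_4 = 127·774180 + 12·8193151 = 196638672.
  From (x_4, y_4) = (2081028097, 196638672): x_5 = 127·2081028097 + 112·12·196638672 = 528572943487; y_5 = 127·196638672 + 12·2081028097 = 49945448508.
Step 3: Verify x_5² - 112·y_5² = 279389356586511295719169 - 279389356586511295719168 = 1 (should be 1). ✓

(x_1, y_1) = (127, 12); (x_5, y_5) = (528572943487, 49945448508).


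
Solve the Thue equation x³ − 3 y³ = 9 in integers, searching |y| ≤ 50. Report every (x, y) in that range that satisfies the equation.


The equation is x³ - 3y³ = 9. For fixed y, x³ = 3·y³ + 9, so a solution requires the RHS to be a perfect cube.
Strategy: iterate y from -50 to 50, compute RHS = 3·y³ + 9, and check whether it is a (positive or negative) perfect cube.
Check small values of y:
  y = 0: RHS = 9 is not a perfect cube.
  y = 1: RHS = 12 is not a perfect cube.
  y = -1: RHS = 6 is not a perfect cube.
  y = 2: RHS = 33 is not a perfect cube.
  y = -2: RHS = -15 is not a perfect cube.
  y = 3: RHS = 90 is not a perfect cube.
  y = -3: RHS = -72 is not a perfect cube.
Continuing the search up to |y| = 50 finds no solutions either.
No (x, y) in the scanned range satisfies the equation.

No integer solutions with |y| ≤ 50.


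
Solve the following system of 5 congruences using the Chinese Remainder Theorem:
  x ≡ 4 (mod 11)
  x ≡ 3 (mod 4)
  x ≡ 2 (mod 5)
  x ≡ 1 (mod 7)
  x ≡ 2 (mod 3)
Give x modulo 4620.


Product of moduli M = 11 · 4 · 5 · 7 · 3 = 4620.
Merge one congruence at a time:
  Start: x ≡ 4 (mod 11).
  Combine with x ≡ 3 (mod 4); new modulus lcm = 44.
    Write x = 4 + 11·t and substitute into x ≡ 3 (mod 4): 11·t ≡ 3 − 4 = -1 (mod 4).
    Reduce coefficients mod 4: 3·t ≡ 3 (mod 4).
    The inverse of 3 mod 4 is 3 (since 3·3 = 9 = 2·4 + 1), so t ≡ 3·3 = 9 ≡ 1 (mod 4).
    Then x = 4 + 11·1 = 15, valid modulo lcm(11, 4) = 44: x ≡ 15 (mod 44).
  Combine with x ≡ 2 (mod 5); new modulus lcm = 220.
    Write x = 15 + 44·t and substitute into x ≡ 2 (mod 5): 44·t ≡ 2 − 15 = -13 (mod 5).
    Reduce coefficients mod 5: 4·t ≡ 2 (mod 5).
    The inverse of 4 mod 5 is 4 (since 4·4 = 16 = 3·5 + 1), so t ≡ 4·2 = 8 ≡ 3 (mod 5).
    Then x = 15 + 44·3 = 147, valid modulo lcm(44, 5) = 220: x ≡ 147 (mod 220).
  Combine with x ≡ 1 (mod 7); new modulus lcm = 1540.
    Write x = 147 + 220·t and substitute into x ≡ 1 (mod 7): 220·t ≡ 1 − 147 = -146 (mod 7).
    Reduce coefficients mod 7: 3·t ≡ 1 (mod 7).
    The inverse of 3 mod 7 is 5 (since 3·5 = 15 = 2·7 + 1), so t ≡ 5·1 = 5 ≡ 5 (mod 7).
    Then x = 147 + 220·5 = 1247, valid modulo lcm(220, 7) = 1540: x ≡ 1247 (mod 1540).
  Combine with x ≡ 2 (mod 3); new modulus lcm = 4620.
    Write x = 1247 + 1540·t and substitute into x ≡ 2 (mod 3): 1540·t ≡ 2 − 1247 = -1245 (mod 3).
    Reduce coefficients mod 3: 1·t ≡ 0 (mod 3).
    So t ≡ 0 (mod 3).
    Then x = 1247 + 1540·0 = 1247, valid modulo lcm(1540, 3) = 4620: x ≡ 1247 (mod 4620).
Verify against each original: 1247 mod 11 = 4, 1247 mod 4 = 3, 1247 mod 5 = 2, 1247 mod 7 = 1, 1247 mod 3 = 2.

x ≡ 1247 (mod 4620).


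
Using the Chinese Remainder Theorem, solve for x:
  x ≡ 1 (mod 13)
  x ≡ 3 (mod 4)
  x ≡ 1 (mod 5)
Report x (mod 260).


Moduli 13, 4, 5 are pairwise coprime; by CRT there is a unique solution modulo M = 13 · 4 · 5 = 260.
Solve pairwise, accumulating the modulus:
  Start with x ≡ 1 (mod 13).
  Combine with x ≡ 3 (mod 4): since gcd(13, 4) = 1, we get a unique residue mod 52.
    Write x = 1 + 13·t and substitute into x ≡ 3 (mod 4): 13·t ≡ 3 − 1 = 2 (mod 4).
    Reduce coefficients mod 4: 1·t ≡ 2 (mod 4).
    So t ≡ 2 (mod 4).
    Then x = 1 + 13·2 = 27, valid modulo lcm(13, 4) = 52: x ≡ 27 (mod 52).
  Combine with x ≡ 1 (mod 5): since gcd(52, 5) = 1, we get a unique residue mod 260.
    Write x = 27 + 52·t and substitute into x ≡ 1 (mod 5): 52·t ≡ 1 − 27 = -26 (mod 5).
    Reduce coefficients mod 5: 2·t ≡ 4 (mod 5).
    The inverse of 2 mod 5 is 3 (since 2·3 = 6 = 1·5 + 1), so t ≡ 3·4 = 12 ≡ 2 (mod 5).
    Then x = 27 + 52·2 = 131, valid modulo lcm(52, 5) = 260: x ≡ 131 (mod 260).
Verify: 131 mod 13 = 1 ✓, 131 mod 4 = 3 ✓, 131 mod 5 = 1 ✓.

x ≡ 131 (mod 260).


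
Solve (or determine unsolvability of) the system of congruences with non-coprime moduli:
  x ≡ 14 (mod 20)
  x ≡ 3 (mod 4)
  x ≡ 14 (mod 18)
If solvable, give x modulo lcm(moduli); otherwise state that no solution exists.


Moduli 20, 4, 18 are not pairwise coprime, so CRT works modulo lcm(m_i) when all pairwise compatibility conditions hold.
Pairwise compatibility: gcd(m_i, m_j) must divide a_i - a_j for every pair.
Merge one congruence at a time:
  Start: x ≡ 14 (mod 20).
  Combine with x ≡ 3 (mod 4): gcd(20, 4) = 4, and 3 - 14 = -11 is NOT divisible by 4.
    ⇒ system is inconsistent (no integer solution).

No solution (the system is inconsistent).
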